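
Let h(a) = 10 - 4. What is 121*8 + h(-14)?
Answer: 974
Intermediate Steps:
h(a) = 6
121*8 + h(-14) = 121*8 + 6 = 968 + 6 = 974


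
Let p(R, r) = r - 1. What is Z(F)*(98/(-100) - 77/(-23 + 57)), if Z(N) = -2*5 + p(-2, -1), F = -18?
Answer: 16548/425 ≈ 38.936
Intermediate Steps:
p(R, r) = -1 + r
Z(N) = -12 (Z(N) = -2*5 + (-1 - 1) = -10 - 2 = -12)
Z(F)*(98/(-100) - 77/(-23 + 57)) = -12*(98/(-100) - 77/(-23 + 57)) = -12*(98*(-1/100) - 77/34) = -12*(-49/50 - 77*1/34) = -12*(-49/50 - 77/34) = -12*(-1379/425) = 16548/425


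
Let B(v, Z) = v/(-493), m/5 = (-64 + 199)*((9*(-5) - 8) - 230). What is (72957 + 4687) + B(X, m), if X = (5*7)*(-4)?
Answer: 38278632/493 ≈ 77644.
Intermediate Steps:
m = -191025 (m = 5*((-64 + 199)*((9*(-5) - 8) - 230)) = 5*(135*((-45 - 8) - 230)) = 5*(135*(-53 - 230)) = 5*(135*(-283)) = 5*(-38205) = -191025)
X = -140 (X = 35*(-4) = -140)
B(v, Z) = -v/493 (B(v, Z) = v*(-1/493) = -v/493)
(72957 + 4687) + B(X, m) = (72957 + 4687) - 1/493*(-140) = 77644 + 140/493 = 38278632/493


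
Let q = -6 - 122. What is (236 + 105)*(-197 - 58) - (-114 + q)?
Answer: -86713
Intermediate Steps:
q = -128
(236 + 105)*(-197 - 58) - (-114 + q) = (236 + 105)*(-197 - 58) - (-114 - 128) = 341*(-255) - 1*(-242) = -86955 + 242 = -86713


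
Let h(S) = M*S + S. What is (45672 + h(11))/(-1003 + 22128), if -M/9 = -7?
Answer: 46376/21125 ≈ 2.1953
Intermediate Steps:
M = 63 (M = -9*(-7) = 63)
h(S) = 64*S (h(S) = 63*S + S = 64*S)
(45672 + h(11))/(-1003 + 22128) = (45672 + 64*11)/(-1003 + 22128) = (45672 + 704)/21125 = 46376*(1/21125) = 46376/21125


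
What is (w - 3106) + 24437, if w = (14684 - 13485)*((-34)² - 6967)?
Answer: -6946058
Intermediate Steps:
w = -6967389 (w = 1199*(1156 - 6967) = 1199*(-5811) = -6967389)
(w - 3106) + 24437 = (-6967389 - 3106) + 24437 = -6970495 + 24437 = -6946058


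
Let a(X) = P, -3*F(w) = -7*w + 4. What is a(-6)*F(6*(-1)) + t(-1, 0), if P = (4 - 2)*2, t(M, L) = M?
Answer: -187/3 ≈ -62.333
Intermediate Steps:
P = 4 (P = 2*2 = 4)
F(w) = -4/3 + 7*w/3 (F(w) = -(-7*w + 4)/3 = -(4 - 7*w)/3 = -4/3 + 7*w/3)
a(X) = 4
a(-6)*F(6*(-1)) + t(-1, 0) = 4*(-4/3 + 7*(6*(-1))/3) - 1 = 4*(-4/3 + (7/3)*(-6)) - 1 = 4*(-4/3 - 14) - 1 = 4*(-46/3) - 1 = -184/3 - 1 = -187/3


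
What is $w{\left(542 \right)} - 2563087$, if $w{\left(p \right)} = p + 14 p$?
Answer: $-2554957$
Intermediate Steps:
$w{\left(p \right)} = 15 p$
$w{\left(542 \right)} - 2563087 = 15 \cdot 542 - 2563087 = 8130 - 2563087 = -2554957$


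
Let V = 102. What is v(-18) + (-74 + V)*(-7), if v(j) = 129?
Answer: -67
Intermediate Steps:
v(-18) + (-74 + V)*(-7) = 129 + (-74 + 102)*(-7) = 129 + 28*(-7) = 129 - 196 = -67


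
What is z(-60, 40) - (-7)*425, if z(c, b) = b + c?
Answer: 2955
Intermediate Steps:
z(-60, 40) - (-7)*425 = (40 - 60) - (-7)*425 = -20 - 1*(-2975) = -20 + 2975 = 2955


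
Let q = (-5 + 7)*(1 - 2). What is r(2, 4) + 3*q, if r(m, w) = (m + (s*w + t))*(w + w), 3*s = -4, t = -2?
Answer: -146/3 ≈ -48.667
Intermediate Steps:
s = -4/3 (s = (⅓)*(-4) = -4/3 ≈ -1.3333)
r(m, w) = 2*w*(-2 + m - 4*w/3) (r(m, w) = (m + (-4*w/3 - 2))*(w + w) = (m + (-2 - 4*w/3))*(2*w) = (-2 + m - 4*w/3)*(2*w) = 2*w*(-2 + m - 4*w/3))
q = -2 (q = 2*(-1) = -2)
r(2, 4) + 3*q = (⅔)*4*(-6 - 4*4 + 3*2) + 3*(-2) = (⅔)*4*(-6 - 16 + 6) - 6 = (⅔)*4*(-16) - 6 = -128/3 - 6 = -146/3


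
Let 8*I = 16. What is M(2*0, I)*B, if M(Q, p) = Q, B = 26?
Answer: 0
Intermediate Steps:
I = 2 (I = (⅛)*16 = 2)
M(2*0, I)*B = (2*0)*26 = 0*26 = 0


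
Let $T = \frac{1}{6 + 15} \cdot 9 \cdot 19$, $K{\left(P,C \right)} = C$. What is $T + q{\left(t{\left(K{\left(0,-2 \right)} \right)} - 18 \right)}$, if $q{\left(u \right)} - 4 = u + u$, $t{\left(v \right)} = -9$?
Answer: $- \frac{293}{7} \approx -41.857$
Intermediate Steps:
$q{\left(u \right)} = 4 + 2 u$ ($q{\left(u \right)} = 4 + \left(u + u\right) = 4 + 2 u$)
$T = \frac{57}{7}$ ($T = \frac{1}{21} \cdot 9 \cdot 19 = \frac{3}{7} \cdot 19 = \frac{57}{7} \approx 8.1429$)
$T + q{\left(t{\left(K{\left(0,-2 \right)} \right)} - 18 \right)} = \frac{57}{7} + \left(4 + 2 \left(-9 - 18\right)\right) = \frac{57}{7} + \left(4 + 2 \left(-27\right)\right) = \frac{57}{7} + \left(4 - 54\right) = \frac{57}{7} - 50 = - \frac{293}{7}$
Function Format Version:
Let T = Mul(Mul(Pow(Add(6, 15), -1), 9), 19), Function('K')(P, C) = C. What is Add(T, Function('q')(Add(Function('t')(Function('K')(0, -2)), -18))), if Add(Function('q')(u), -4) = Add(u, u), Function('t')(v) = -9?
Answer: Rational(-293, 7) ≈ -41.857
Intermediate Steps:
Function('q')(u) = Add(4, Mul(2, u)) (Function('q')(u) = Add(4, Add(u, u)) = Add(4, Mul(2, u)))
T = Rational(57, 7) (T = Mul(Mul(Pow(21, -1), 9), 19) = Mul(Mul(Rational(1, 21), 9), 19) = Mul(Rational(3, 7), 19) = Rational(57, 7) ≈ 8.1429)
Add(T, Function('q')(Add(Function('t')(Function('K')(0, -2)), -18))) = Add(Rational(57, 7), Add(4, Mul(2, Add(-9, -18)))) = Add(Rational(57, 7), Add(4, Mul(2, -27))) = Add(Rational(57, 7), Add(4, -54)) = Add(Rational(57, 7), -50) = Rational(-293, 7)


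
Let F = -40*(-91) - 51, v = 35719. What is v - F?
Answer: 32130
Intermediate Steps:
F = 3589 (F = 3640 - 51 = 3589)
v - F = 35719 - 1*3589 = 35719 - 3589 = 32130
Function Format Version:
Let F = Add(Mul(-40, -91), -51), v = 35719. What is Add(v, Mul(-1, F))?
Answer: 32130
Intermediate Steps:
F = 3589 (F = Add(3640, -51) = 3589)
Add(v, Mul(-1, F)) = Add(35719, Mul(-1, 3589)) = Add(35719, -3589) = 32130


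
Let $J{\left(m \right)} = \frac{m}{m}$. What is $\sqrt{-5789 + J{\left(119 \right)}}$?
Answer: $2 i \sqrt{1447} \approx 76.079 i$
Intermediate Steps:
$J{\left(m \right)} = 1$
$\sqrt{-5789 + J{\left(119 \right)}} = \sqrt{-5789 + 1} = \sqrt{-5788} = 2 i \sqrt{1447}$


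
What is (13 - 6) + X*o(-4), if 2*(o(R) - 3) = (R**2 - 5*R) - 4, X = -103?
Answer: -1950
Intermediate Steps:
o(R) = 1 + R**2/2 - 5*R/2 (o(R) = 3 + ((R**2 - 5*R) - 4)/2 = 3 + (-4 + R**2 - 5*R)/2 = 3 + (-2 + R**2/2 - 5*R/2) = 1 + R**2/2 - 5*R/2)
(13 - 6) + X*o(-4) = (13 - 6) - 103*(1 + (1/2)*(-4)**2 - 5/2*(-4)) = 7 - 103*(1 + (1/2)*16 + 10) = 7 - 103*(1 + 8 + 10) = 7 - 103*19 = 7 - 1957 = -1950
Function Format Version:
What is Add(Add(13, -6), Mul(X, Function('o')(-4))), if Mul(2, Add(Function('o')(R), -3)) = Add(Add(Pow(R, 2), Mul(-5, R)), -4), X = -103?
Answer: -1950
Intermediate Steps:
Function('o')(R) = Add(1, Mul(Rational(1, 2), Pow(R, 2)), Mul(Rational(-5, 2), R)) (Function('o')(R) = Add(3, Mul(Rational(1, 2), Add(Add(Pow(R, 2), Mul(-5, R)), -4))) = Add(3, Mul(Rational(1, 2), Add(-4, Pow(R, 2), Mul(-5, R)))) = Add(3, Add(-2, Mul(Rational(1, 2), Pow(R, 2)), Mul(Rational(-5, 2), R))) = Add(1, Mul(Rational(1, 2), Pow(R, 2)), Mul(Rational(-5, 2), R)))
Add(Add(13, -6), Mul(X, Function('o')(-4))) = Add(Add(13, -6), Mul(-103, Add(1, Mul(Rational(1, 2), Pow(-4, 2)), Mul(Rational(-5, 2), -4)))) = Add(7, Mul(-103, Add(1, Mul(Rational(1, 2), 16), 10))) = Add(7, Mul(-103, Add(1, 8, 10))) = Add(7, Mul(-103, 19)) = Add(7, -1957) = -1950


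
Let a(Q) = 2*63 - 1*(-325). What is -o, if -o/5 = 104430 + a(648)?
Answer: 524405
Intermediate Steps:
a(Q) = 451 (a(Q) = 126 + 325 = 451)
o = -524405 (o = -5*(104430 + 451) = -5*104881 = -524405)
-o = -1*(-524405) = 524405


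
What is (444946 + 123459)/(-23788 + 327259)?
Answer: 568405/303471 ≈ 1.8730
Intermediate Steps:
(444946 + 123459)/(-23788 + 327259) = 568405/303471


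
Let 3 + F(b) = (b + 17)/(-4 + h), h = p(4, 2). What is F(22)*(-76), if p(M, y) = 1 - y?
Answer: 4104/5 ≈ 820.80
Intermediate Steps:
h = -1 (h = 1 - 1*2 = 1 - 2 = -1)
F(b) = -32/5 - b/5 (F(b) = -3 + (b + 17)/(-4 - 1) = -3 + (17 + b)/(-5) = -3 + (17 + b)*(-⅕) = -3 + (-17/5 - b/5) = -32/5 - b/5)
F(22)*(-76) = (-32/5 - ⅕*22)*(-76) = (-32/5 - 22/5)*(-76) = -54/5*(-76) = 4104/5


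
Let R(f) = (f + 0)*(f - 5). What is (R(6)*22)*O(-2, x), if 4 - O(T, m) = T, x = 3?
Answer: 792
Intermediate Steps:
R(f) = f*(-5 + f)
O(T, m) = 4 - T
(R(6)*22)*O(-2, x) = ((6*(-5 + 6))*22)*(4 - 1*(-2)) = ((6*1)*22)*(4 + 2) = (6*22)*6 = 132*6 = 792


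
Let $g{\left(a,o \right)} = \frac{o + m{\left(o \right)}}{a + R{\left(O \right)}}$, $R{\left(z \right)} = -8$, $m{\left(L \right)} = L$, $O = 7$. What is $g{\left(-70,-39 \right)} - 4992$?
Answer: $-4991$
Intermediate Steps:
$g{\left(a,o \right)} = \frac{2 o}{-8 + a}$ ($g{\left(a,o \right)} = \frac{o + o}{a - 8} = \frac{2 o}{-8 + a}$)
$g{\left(-70,-39 \right)} - 4992 = 2 \left(-39\right) \frac{1}{-8 - 70} - 4992 = 2 \left(-39\right) \frac{1}{-78} - 4992 = 2 \left(-39\right) \left(- \frac{1}{78}\right) - 4992 = 1 - 4992 = -4991$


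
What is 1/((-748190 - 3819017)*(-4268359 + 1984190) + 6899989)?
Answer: 1/10432279545972 ≈ 9.5856e-14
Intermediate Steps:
1/((-748190 - 3819017)*(-4268359 + 1984190) + 6899989) = 1/(-4567207*(-2284169) + 6899989) = 1/(10432272645983 + 6899989) = 1/10432279545972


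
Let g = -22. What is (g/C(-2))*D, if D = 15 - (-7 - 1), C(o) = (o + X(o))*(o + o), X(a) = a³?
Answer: -253/20 ≈ -12.650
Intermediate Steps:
C(o) = 2*o*(o + o³) (C(o) = (o + o³)*(o + o) = (o + o³)*(2*o) = 2*o*(o + o³))
D = 23 (D = 15 - 1*(-8) = 15 + 8 = 23)
(g/C(-2))*D = -22*1/(8*(1 + (-2)²))*23 = -22*1/(8*(1 + 4))*23 = -22/(2*4*5)*23 = -22/40*23 = -22*1/40*23 = -11/20*23 = -253/20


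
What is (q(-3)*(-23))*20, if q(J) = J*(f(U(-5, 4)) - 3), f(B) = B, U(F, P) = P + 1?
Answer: 2760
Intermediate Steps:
U(F, P) = 1 + P
q(J) = 2*J (q(J) = J*((1 + 4) - 3) = J*(5 - 3) = J*2 = 2*J)
(q(-3)*(-23))*20 = ((2*(-3))*(-23))*20 = -6*(-23)*20 = 138*20 = 2760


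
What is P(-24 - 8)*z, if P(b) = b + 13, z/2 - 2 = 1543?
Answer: -58710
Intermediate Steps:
z = 3090 (z = 4 + 2*1543 = 4 + 3086 = 3090)
P(b) = 13 + b
P(-24 - 8)*z = (13 + (-24 - 8))*3090 = (13 - 32)*3090 = -19*3090 = -58710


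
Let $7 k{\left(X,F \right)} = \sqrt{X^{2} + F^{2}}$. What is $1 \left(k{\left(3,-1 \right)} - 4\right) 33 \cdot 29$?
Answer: $-3828 + \frac{957 \sqrt{10}}{7} \approx -3395.7$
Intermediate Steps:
$k{\left(X,F \right)} = \frac{\sqrt{F^{2} + X^{2}}}{7}$ ($k{\left(X,F \right)} = \frac{\sqrt{X^{2} + F^{2}}}{7} = \frac{\sqrt{F^{2} + X^{2}}}{7}$)
$1 \left(k{\left(3,-1 \right)} - 4\right) 33 \cdot 29 = 1 \left(\frac{\sqrt{\left(-1\right)^{2} + 3^{2}}}{7} - 4\right) 33 \cdot 29 = 1 \left(\frac{\sqrt{1 + 9}}{7} - 4\right) 33 \cdot 29 = 1 \left(\frac{\sqrt{10}}{7} - 4\right) 33 \cdot 29 = 1 \left(-4 + \frac{\sqrt{10}}{7}\right) 33 \cdot 29 = \left(-4 + \frac{\sqrt{10}}{7}\right) 33 \cdot 29 = \left(-132 + \frac{33 \sqrt{10}}{7}\right) 29 = -3828 + \frac{957 \sqrt{10}}{7}$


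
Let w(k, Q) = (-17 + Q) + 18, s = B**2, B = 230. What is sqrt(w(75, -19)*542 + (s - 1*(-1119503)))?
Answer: 51*sqrt(447) ≈ 1078.3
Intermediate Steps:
s = 52900 (s = 230**2 = 52900)
w(k, Q) = 1 + Q
sqrt(w(75, -19)*542 + (s - 1*(-1119503))) = sqrt((1 - 19)*542 + (52900 - 1*(-1119503))) = sqrt(-18*542 + (52900 + 1119503)) = sqrt(-9756 + 1172403) = sqrt(1162647) = 51*sqrt(447)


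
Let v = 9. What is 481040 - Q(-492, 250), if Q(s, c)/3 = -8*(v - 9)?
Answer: 481040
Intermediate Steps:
Q(s, c) = 0 (Q(s, c) = 3*(-8*(9 - 9)) = 3*(-8*0) = 3*0 = 0)
481040 - Q(-492, 250) = 481040 - 1*0 = 481040 + 0 = 481040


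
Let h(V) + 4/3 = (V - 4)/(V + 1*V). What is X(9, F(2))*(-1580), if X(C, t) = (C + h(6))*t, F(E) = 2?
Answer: -74260/3 ≈ -24753.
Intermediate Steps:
h(V) = -4/3 + (-4 + V)/(2*V) (h(V) = -4/3 + (V - 4)/(V + 1*V) = -4/3 + (-4 + V)/(V + V) = -4/3 + (-4 + V)/((2*V)) = -4/3 + (-4 + V)*(1/(2*V)) = -4/3 + (-4 + V)/(2*V))
X(C, t) = t*(-7/6 + C) (X(C, t) = (C + (-⅚ - 2/6))*t = (C + (-⅚ - 2*⅙))*t = (C + (-⅚ - ⅓))*t = (C - 7/6)*t = (-7/6 + C)*t = t*(-7/6 + C))
X(9, F(2))*(-1580) = ((⅙)*2*(-7 + 6*9))*(-1580) = ((⅙)*2*(-7 + 54))*(-1580) = ((⅙)*2*47)*(-1580) = (47/3)*(-1580) = -74260/3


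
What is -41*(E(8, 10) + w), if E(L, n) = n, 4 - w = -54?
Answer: -2788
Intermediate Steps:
w = 58 (w = 4 - 1*(-54) = 4 + 54 = 58)
-41*(E(8, 10) + w) = -41*(10 + 58) = -41*68 = -2788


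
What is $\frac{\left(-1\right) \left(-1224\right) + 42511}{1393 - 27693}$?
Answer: $- \frac{8747}{5260} \approx -1.6629$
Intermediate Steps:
$\frac{\left(-1\right) \left(-1224\right) + 42511}{1393 - 27693} = \frac{1224 + 42511}{-26300} = 43735 \left(- \frac{1}{26300}\right) = - \frac{8747}{5260}$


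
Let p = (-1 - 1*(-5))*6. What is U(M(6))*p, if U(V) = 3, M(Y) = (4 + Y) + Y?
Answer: 72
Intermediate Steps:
M(Y) = 4 + 2*Y
p = 24 (p = (-1 + 5)*6 = 4*6 = 24)
U(M(6))*p = 3*24 = 72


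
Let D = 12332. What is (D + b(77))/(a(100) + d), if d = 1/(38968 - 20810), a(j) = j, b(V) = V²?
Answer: 110527746/605267 ≈ 182.61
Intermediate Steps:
d = 1/18158 ≈ 5.5072e-5
(D + b(77))/(a(100) + d) = (12332 + 77²)/(100 + 1/18158) = (12332 + 5929)/(1815801/18158) = 18261*(18158/1815801) = 110527746/605267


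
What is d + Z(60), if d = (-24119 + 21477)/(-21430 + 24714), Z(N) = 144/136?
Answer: 7099/27914 ≈ 0.25432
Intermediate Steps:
Z(N) = 18/17 (Z(N) = 144*(1/136) = 18/17)
d = -1321/1642 (d = -2642/3284 = -2642*1/3284 = -1321/1642 ≈ -0.80451)
d + Z(60) = -1321/1642 + 18/17 = 7099/27914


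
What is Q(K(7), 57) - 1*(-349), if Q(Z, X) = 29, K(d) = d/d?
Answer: 378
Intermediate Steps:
K(d) = 1
Q(K(7), 57) - 1*(-349) = 29 - 1*(-349) = 29 + 349 = 378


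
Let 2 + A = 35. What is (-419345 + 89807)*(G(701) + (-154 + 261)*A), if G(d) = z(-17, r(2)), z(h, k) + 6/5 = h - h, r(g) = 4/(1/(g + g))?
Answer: -5816016162/5 ≈ -1.1632e+9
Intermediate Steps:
A = 33 (A = -2 + 35 = 33)
r(g) = 8*g (r(g) = 4/(1/(2*g)) = 4/((1/(2*g))) = 4*(2*g) = 8*g)
z(h, k) = -6/5 (z(h, k) = -6/5 + (h - h) = -6/5 + 0 = -6/5)
G(d) = -6/5
(-419345 + 89807)*(G(701) + (-154 + 261)*A) = (-419345 + 89807)*(-6/5 + (-154 + 261)*33) = -329538*(-6/5 + 107*33) = -329538*(-6/5 + 3531) = -329538*17649/5 = -5816016162/5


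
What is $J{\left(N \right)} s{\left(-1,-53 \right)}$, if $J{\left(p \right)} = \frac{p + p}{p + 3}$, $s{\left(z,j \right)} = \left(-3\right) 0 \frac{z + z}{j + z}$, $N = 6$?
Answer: $0$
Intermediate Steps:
$s{\left(z,j \right)} = 0$ ($s{\left(z,j \right)} = 0 \frac{2 z}{j + z} = 0$)
$J{\left(p \right)} = \frac{2 p}{3 + p}$
$J{\left(N \right)} s{\left(-1,-53 \right)} = 2 \cdot 6 \frac{1}{3 + 6} \cdot 0 = 2 \cdot 6 \cdot \frac{1}{9} \cdot 0 = \frac{4}{3} \cdot 0 = 0$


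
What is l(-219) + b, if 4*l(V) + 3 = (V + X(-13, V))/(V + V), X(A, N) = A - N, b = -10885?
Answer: -19071821/1752 ≈ -10886.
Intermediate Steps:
l(V) = -3/4 - 13/(8*V) (l(V) = -3/4 + ((V + (-13 - V))/(V + V))/4 = -3/4 + (-13*1/(2*V))/4 = -3/4 + (-13/(2*V))/4 = -3/4 - 13/(8*V))
l(-219) + b = (1/8)*(-13 - 6*(-219))/(-219) - 10885 = (1/8)*(-1/219)*(-13 + 1314) - 10885 = (1/8)*(-1/219)*1301 - 10885 = -1301/1752 - 10885 = -19071821/1752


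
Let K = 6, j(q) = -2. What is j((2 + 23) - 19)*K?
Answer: -12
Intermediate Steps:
j((2 + 23) - 19)*K = -2*6 = -12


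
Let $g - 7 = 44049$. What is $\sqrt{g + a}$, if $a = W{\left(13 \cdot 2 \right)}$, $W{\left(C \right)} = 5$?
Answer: $\sqrt{44061} \approx 209.91$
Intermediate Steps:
$g = 44056$ ($g = 7 + 44049 = 44056$)
$a = 5$
$\sqrt{g + a} = \sqrt{44056 + 5} = \sqrt{44061}$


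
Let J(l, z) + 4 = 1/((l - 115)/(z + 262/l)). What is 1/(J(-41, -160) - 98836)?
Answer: -1066/105362303 ≈ -1.0117e-5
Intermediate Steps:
J(l, z) = -4 + (z + 262/l)/(-115 + l) (J(l, z) = -4 + 1/((l - 115)/(z + 262/l)) = -4 + 1/((-115 + l)/(z + 262/l)) = -4 + (z + 262/l)/(-115 + l))
1/(J(-41, -160) - 98836) = 1/((262 - 4*(-41)**2 + 460*(-41) - 41*(-160))/((-41)*(-115 - 41)) - 98836) = 1/(-1/41*(262 - 4*1681 - 18860 + 6560)/(-156) - 98836) = 1/(-1/41*(-1/156)*(262 - 6724 - 18860 + 6560) - 98836) = 1/(-1/41*(-1/156)*(-18762) - 98836) = 1/(-3127/1066 - 98836) = 1/(-105362303/1066) = -1066/105362303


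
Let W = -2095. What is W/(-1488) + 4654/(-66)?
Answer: -377049/5456 ≈ -69.107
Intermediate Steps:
W/(-1488) + 4654/(-66) = -2095/(-1488) + 4654/(-66) = -2095*(-1/1488) + 4654*(-1/66) = 2095/1488 - 2327/33 = -377049/5456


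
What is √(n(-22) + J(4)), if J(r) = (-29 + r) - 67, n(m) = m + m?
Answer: 2*I*√34 ≈ 11.662*I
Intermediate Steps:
n(m) = 2*m
J(r) = -96 + r
√(n(-22) + J(4)) = √(2*(-22) + (-96 + 4)) = √(-44 - 92) = √(-136) = 2*I*√34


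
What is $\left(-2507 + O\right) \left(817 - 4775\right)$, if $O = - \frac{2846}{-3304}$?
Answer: $\frac{8193339039}{826} \approx 9.9193 \cdot 10^{6}$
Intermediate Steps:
$O = \frac{1423}{1652}$ ($O = \left(-2846\right) \left(- \frac{1}{3304}\right) = \frac{1423}{1652} \approx 0.86138$)
$\left(-2507 + O\right) \left(817 - 4775\right) = \left(-2507 + \frac{1423}{1652}\right) \left(817 - 4775\right) = \left(- \frac{4140141}{1652}\right) \left(-3958\right) = \frac{8193339039}{826}$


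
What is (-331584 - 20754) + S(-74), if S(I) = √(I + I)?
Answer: -352338 + 2*I*√37 ≈ -3.5234e+5 + 12.166*I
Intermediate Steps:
S(I) = √2*√I (S(I) = √(2*I) = √2*√I)
(-331584 - 20754) + S(-74) = (-331584 - 20754) + √2*√(-74) = -352338 + √2*(I*√74) = -352338 + 2*I*√37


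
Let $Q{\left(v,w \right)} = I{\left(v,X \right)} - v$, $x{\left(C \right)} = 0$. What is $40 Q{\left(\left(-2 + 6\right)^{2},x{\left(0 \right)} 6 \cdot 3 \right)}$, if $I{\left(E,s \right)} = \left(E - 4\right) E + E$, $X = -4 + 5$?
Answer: $7680$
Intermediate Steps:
$X = 1$
$I{\left(E,s \right)} = E + E \left(-4 + E\right)$ ($I{\left(E,s \right)} = \left(-4 + E\right) E + E = E \left(-4 + E\right) + E = E + E \left(-4 + E\right)$)
$Q{\left(v,w \right)} = - v + v \left(-3 + v\right)$ ($Q{\left(v,w \right)} = v \left(-3 + v\right) - v = - v + v \left(-3 + v\right)$)
$40 Q{\left(\left(-2 + 6\right)^{2},x{\left(0 \right)} 6 \cdot 3 \right)} = 40 \left(-2 + 6\right)^{2} \left(-4 + \left(-2 + 6\right)^{2}\right) = 40 \cdot 4^{2} \left(-4 + 4^{2}\right) = 40 \cdot 16 \left(-4 + 16\right) = 40 \cdot 16 \cdot 12 = 40 \cdot 192 = 7680$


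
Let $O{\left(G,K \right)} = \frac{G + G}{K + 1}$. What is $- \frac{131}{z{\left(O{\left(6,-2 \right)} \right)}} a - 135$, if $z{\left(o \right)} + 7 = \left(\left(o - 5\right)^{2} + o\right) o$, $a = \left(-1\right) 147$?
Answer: $- \frac{468942}{3331} \approx -140.78$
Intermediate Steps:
$a = -147$
$O{\left(G,K \right)} = \frac{2 G}{1 + K}$
$z{\left(o \right)} = -7 + o \left(o + \left(-5 + o\right)^{2}\right)$ ($z{\left(o \right)} = -7 + \left(\left(o - 5\right)^{2} + o\right) o = -7 + \left(\left(-5 + o\right)^{2} + o\right) o = -7 + \left(o + \left(-5 + o\right)^{2}\right) o = -7 + o \left(o + \left(-5 + o\right)^{2}\right)$)
$- \frac{131}{z{\left(O{\left(6,-2 \right)} \right)}} a - 135 = - \frac{131}{-7 + \left(2 \cdot 6 \frac{1}{1 - 2}\right)^{2} + 2 \cdot 6 \frac{1}{1 - 2} \left(-5 + 2 \cdot 6 \frac{1}{1 - 2}\right)^{2}} \left(-147\right) - 135 = - \frac{131}{-7 + \left(2 \cdot 6 \frac{1}{-1}\right)^{2} + 2 \cdot 6 \frac{1}{-1} \left(-5 + 2 \cdot 6 \frac{1}{-1}\right)^{2}} \left(-147\right) - 135 = - \frac{131}{-7 + \left(2 \cdot 6 \left(-1\right)\right)^{2} + 2 \cdot 6 \left(-1\right) \left(-5 + 2 \cdot 6 \left(-1\right)\right)^{2}} \left(-147\right) - 135 = - \frac{131}{-7 + \left(-12\right)^{2} - 12 \left(-5 - 12\right)^{2}} \left(-147\right) - 135 = - \frac{131}{-7 + 144 - 12 \left(-17\right)^{2}} \left(-147\right) - 135 = - \frac{131}{-7 + 144 - 3468} \left(-147\right) - 135 = - \frac{131}{-3331} \left(-147\right) - 135 = \left(-131\right) \left(- \frac{1}{3331}\right) \left(-147\right) - 135 = \frac{131}{3331} \left(-147\right) - 135 = - \frac{19257}{3331} - 135 = - \frac{468942}{3331}$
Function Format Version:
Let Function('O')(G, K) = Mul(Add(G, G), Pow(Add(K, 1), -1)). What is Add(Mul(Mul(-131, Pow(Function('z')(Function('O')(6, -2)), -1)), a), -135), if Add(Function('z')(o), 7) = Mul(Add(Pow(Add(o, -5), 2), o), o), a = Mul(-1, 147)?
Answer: Rational(-468942, 3331) ≈ -140.78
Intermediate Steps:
a = -147
Function('O')(G, K) = Mul(2, G, Pow(Add(1, K), -1)) (Function('O')(G, K) = Mul(Mul(2, G), Pow(Add(1, K), -1)) = Mul(2, G, Pow(Add(1, K), -1)))
Function('z')(o) = Add(-7, Mul(o, Add(o, Pow(Add(-5, o), 2)))) (Function('z')(o) = Add(-7, Mul(Add(Pow(Add(o, -5), 2), o), o)) = Add(-7, Mul(Add(Pow(Add(-5, o), 2), o), o)) = Add(-7, Mul(Add(o, Pow(Add(-5, o), 2)), o)) = Add(-7, Mul(o, Add(o, Pow(Add(-5, o), 2)))))
Add(Mul(Mul(-131, Pow(Function('z')(Function('O')(6, -2)), -1)), a), -135) = Add(Mul(Mul(-131, Pow(Add(-7, Pow(Mul(2, 6, Pow(Add(1, -2), -1)), 2), Mul(Mul(2, 6, Pow(Add(1, -2), -1)), Pow(Add(-5, Mul(2, 6, Pow(Add(1, -2), -1))), 2))), -1)), -147), -135) = Add(Mul(Mul(-131, Pow(Add(-7, Pow(Mul(2, 6, Pow(-1, -1)), 2), Mul(Mul(2, 6, Pow(-1, -1)), Pow(Add(-5, Mul(2, 6, Pow(-1, -1))), 2))), -1)), -147), -135) = Add(Mul(Mul(-131, Pow(Add(-7, Pow(Mul(2, 6, -1), 2), Mul(Mul(2, 6, -1), Pow(Add(-5, Mul(2, 6, -1)), 2))), -1)), -147), -135) = Add(Mul(Mul(-131, Pow(Add(-7, Pow(-12, 2), Mul(-12, Pow(Add(-5, -12), 2))), -1)), -147), -135) = Add(Mul(Mul(-131, Pow(Add(-7, 144, Mul(-12, Pow(-17, 2))), -1)), -147), -135) = Add(Mul(Mul(-131, Pow(Add(-7, 144, Mul(-12, 289)), -1)), -147), -135) = Add(Mul(Mul(-131, Pow(Add(-7, 144, -3468), -1)), -147), -135) = Add(Mul(Mul(-131, Pow(-3331, -1)), -147), -135) = Add(Mul(Mul(-131, Rational(-1, 3331)), -147), -135) = Add(Mul(Rational(131, 3331), -147), -135) = Add(Rational(-19257, 3331), -135) = Rational(-468942, 3331)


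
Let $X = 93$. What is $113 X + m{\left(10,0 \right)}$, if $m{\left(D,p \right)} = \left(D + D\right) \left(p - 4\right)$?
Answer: $10429$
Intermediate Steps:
$m{\left(D,p \right)} = 2 D \left(-4 + p\right)$
$113 X + m{\left(10,0 \right)} = 113 \cdot 93 + 2 \cdot 10 \left(-4 + 0\right) = 10509 + 2 \cdot 10 \left(-4\right) = 10509 - 80 = 10429$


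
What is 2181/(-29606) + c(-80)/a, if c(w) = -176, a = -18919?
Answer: -36051683/560115914 ≈ -0.064365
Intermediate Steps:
2181/(-29606) + c(-80)/a = 2181/(-29606) - 176/(-18919) = 2181*(-1/29606) - 176*(-1/18919) = -2181/29606 + 176/18919 = -36051683/560115914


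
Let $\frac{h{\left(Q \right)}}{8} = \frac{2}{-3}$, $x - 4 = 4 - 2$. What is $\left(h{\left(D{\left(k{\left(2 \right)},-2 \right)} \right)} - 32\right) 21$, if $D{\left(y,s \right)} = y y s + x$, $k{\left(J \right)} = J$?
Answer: $-784$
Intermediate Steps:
$x = 6$ ($x = 4 + \left(4 - 2\right) = 4 + 2 = 6$)
$D{\left(y,s \right)} = 6 + s y^{2}$ ($D{\left(y,s \right)} = y y s + 6 = y^{2} s + 6 = s y^{2} + 6 = 6 + s y^{2}$)
$h{\left(Q \right)} = - \frac{16}{3}$ ($h{\left(Q \right)} = 8 \frac{2}{-3} = 8 \cdot 2 \left(- \frac{1}{3}\right) = 8 \left(- \frac{2}{3}\right) = - \frac{16}{3}$)
$\left(h{\left(D{\left(k{\left(2 \right)},-2 \right)} \right)} - 32\right) 21 = \left(- \frac{16}{3} - 32\right) 21 = \left(- \frac{112}{3}\right) 21 = -784$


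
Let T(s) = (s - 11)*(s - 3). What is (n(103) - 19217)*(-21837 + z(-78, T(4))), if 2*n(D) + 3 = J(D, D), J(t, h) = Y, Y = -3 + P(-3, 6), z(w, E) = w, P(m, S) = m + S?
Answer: 842346855/2 ≈ 4.2117e+8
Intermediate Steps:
P(m, S) = S + m
T(s) = (-11 + s)*(-3 + s)
Y = 0 (Y = -3 + (6 - 3) = -3 + 3 = 0)
J(t, h) = 0
n(D) = -3/2 (n(D) = -3/2 + (½)*0 = -3/2 + 0 = -3/2)
(n(103) - 19217)*(-21837 + z(-78, T(4))) = (-3/2 - 19217)*(-21837 - 78) = -38437/2*(-21915) = 842346855/2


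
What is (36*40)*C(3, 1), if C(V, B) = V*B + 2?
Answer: 7200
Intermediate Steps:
C(V, B) = 2 + B*V (C(V, B) = B*V + 2 = 2 + B*V)
(36*40)*C(3, 1) = (36*40)*(2 + 1*3) = 1440*(2 + 3) = 1440*5 = 7200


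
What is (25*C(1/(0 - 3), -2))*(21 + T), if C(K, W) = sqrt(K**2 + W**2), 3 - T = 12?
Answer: 100*sqrt(37) ≈ 608.28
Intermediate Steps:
T = -9 (T = 3 - 1*12 = 3 - 12 = -9)
(25*C(1/(0 - 3), -2))*(21 + T) = (25*sqrt((1/(0 - 3))**2 + (-2)**2))*(21 - 9) = (25*sqrt((1/(-3))**2 + 4))*12 = (25*sqrt((-1/3)**2 + 4))*12 = (25*sqrt(1/9 + 4))*12 = (25*sqrt(37/9))*12 = (25*(sqrt(37)/3))*12 = (25*sqrt(37)/3)*12 = 100*sqrt(37)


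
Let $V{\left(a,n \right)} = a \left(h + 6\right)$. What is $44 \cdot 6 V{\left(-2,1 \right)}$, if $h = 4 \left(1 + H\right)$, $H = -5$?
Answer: $5280$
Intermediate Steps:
$h = -16$ ($h = 4 \left(1 - 5\right) = 4 \left(-4\right) = -16$)
$V{\left(a,n \right)} = - 10 a$ ($V{\left(a,n \right)} = a \left(-16 + 6\right) = a \left(-10\right) = - 10 a$)
$44 \cdot 6 V{\left(-2,1 \right)} = 44 \cdot 6 \left(\left(-10\right) \left(-2\right)\right) = 264 \cdot 20 = 5280$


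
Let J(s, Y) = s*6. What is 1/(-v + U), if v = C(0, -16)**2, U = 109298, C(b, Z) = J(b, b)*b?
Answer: 1/109298 ≈ 9.1493e-6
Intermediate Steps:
J(s, Y) = 6*s
C(b, Z) = 6*b**2 (C(b, Z) = (6*b)*b = 6*b**2)
v = 0 (v = (6*0**2)**2 = (6*0)**2 = 0**2 = 0)
1/(-v + U) = 1/(-1*0 + 109298) = 1/(0 + 109298) = 1/109298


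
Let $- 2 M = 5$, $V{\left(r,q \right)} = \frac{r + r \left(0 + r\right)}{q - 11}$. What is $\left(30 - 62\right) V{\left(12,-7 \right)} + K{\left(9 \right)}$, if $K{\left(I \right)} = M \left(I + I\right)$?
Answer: $\frac{697}{3} \approx 232.33$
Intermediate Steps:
$V{\left(r,q \right)} = \frac{r + r^{2}}{-11 + q}$ ($V{\left(r,q \right)} = \frac{r + r r}{-11 + q} = \frac{r + r^{2}}{-11 + q}$)
$M = - \frac{5}{2}$ ($M = \left(- \frac{1}{2}\right) 5 = - \frac{5}{2} \approx -2.5$)
$K{\left(I \right)} = - 5 I$ ($K{\left(I \right)} = - \frac{5 \left(I + I\right)}{2} = - \frac{5 \cdot 2 I}{2} = - 5 I$)
$\left(30 - 62\right) V{\left(12,-7 \right)} + K{\left(9 \right)} = \left(30 - 62\right) \frac{12 \left(1 + 12\right)}{-11 - 7} - 45 = \left(30 - 62\right) 12 \frac{1}{-18} \cdot 13 - 45 = - 32 \cdot 12 \left(- \frac{1}{18}\right) 13 - 45 = \left(-32\right) \left(- \frac{26}{3}\right) - 45 = \frac{832}{3} - 45 = \frac{697}{3}$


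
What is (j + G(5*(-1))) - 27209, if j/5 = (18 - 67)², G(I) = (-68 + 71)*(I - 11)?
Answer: -15252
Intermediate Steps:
G(I) = -33 + 3*I (G(I) = 3*(-11 + I) = -33 + 3*I)
j = 12005 (j = 5*(18 - 67)² = 5*(-49)² = 5*2401 = 12005)
(j + G(5*(-1))) - 27209 = (12005 + (-33 + 3*(5*(-1)))) - 27209 = (12005 + (-33 + 3*(-5))) - 27209 = (12005 + (-33 - 15)) - 27209 = (12005 - 48) - 27209 = 11957 - 27209 = -15252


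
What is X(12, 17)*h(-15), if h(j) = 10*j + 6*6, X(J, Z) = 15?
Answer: -1710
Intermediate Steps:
h(j) = 36 + 10*j (h(j) = 10*j + 36 = 36 + 10*j)
X(12, 17)*h(-15) = 15*(36 + 10*(-15)) = 15*(36 - 150) = 15*(-114) = -1710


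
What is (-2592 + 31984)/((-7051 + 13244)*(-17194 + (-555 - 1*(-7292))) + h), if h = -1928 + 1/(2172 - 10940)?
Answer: -257709056/567834347073 ≈ -0.00045385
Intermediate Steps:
h = -16904705/8768 (h = -1928 + 1/(-8768) = -1928 - 1/8768 = -16904705/8768 ≈ -1928.0)
(-2592 + 31984)/((-7051 + 13244)*(-17194 + (-555 - 1*(-7292))) + h) = (-2592 + 31984)/((-7051 + 13244)*(-17194 + (-555 - 1*(-7292))) - 16904705/8768) = 29392/(6193*(-17194 + (-555 + 7292)) - 16904705/8768) = 29392/(6193*(-17194 + 6737) - 16904705/8768) = 29392/(6193*(-10457) - 16904705/8768) = 29392/(-64760201 - 16904705/8768) = 29392/(-567834347073/8768) = 29392*(-8768/567834347073) = -257709056/567834347073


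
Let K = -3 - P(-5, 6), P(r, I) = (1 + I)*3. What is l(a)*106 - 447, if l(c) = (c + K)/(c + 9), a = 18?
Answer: -4235/9 ≈ -470.56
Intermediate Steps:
P(r, I) = 3 + 3*I
K = -24 (K = -3 - (3 + 3*6) = -3 - (3 + 18) = -3 - 1*21 = -3 - 21 = -24)
l(c) = (-24 + c)/(9 + c) (l(c) = (c - 24)/(c + 9) = (-24 + c)/(9 + c))
l(a)*106 - 447 = ((-24 + 18)/(9 + 18))*106 - 447 = (-6/27)*106 - 447 = ((1/27)*(-6))*106 - 447 = -2/9*106 - 447 = -212/9 - 447 = -4235/9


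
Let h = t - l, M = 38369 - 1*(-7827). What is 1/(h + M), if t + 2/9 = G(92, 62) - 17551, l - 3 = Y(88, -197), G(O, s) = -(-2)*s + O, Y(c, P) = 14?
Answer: 9/259594 ≈ 3.4670e-5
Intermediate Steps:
G(O, s) = O + 2*s (G(O, s) = 2*s + O = O + 2*s)
l = 17 (l = 3 + 14 = 17)
M = 46196 (M = 38369 + 7827 = 46196)
t = -156017/9 (t = -2/9 + ((92 + 2*62) - 17551) = -2/9 + ((92 + 124) - 17551) = -2/9 + (216 - 17551) = -2/9 - 17335 = -156017/9 ≈ -17335.)
h = -156170/9 (h = -156017/9 - 1*17 = -156017/9 - 17 = -156170/9 ≈ -17352.)
1/(h + M) = 1/(-156170/9 + 46196) = 1/(259594/9) = 9/259594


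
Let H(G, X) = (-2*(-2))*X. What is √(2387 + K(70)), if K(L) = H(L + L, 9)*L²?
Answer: √178787 ≈ 422.83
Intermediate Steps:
H(G, X) = 4*X
K(L) = 36*L² (K(L) = (4*9)*L² = 36*L²)
√(2387 + K(70)) = √(2387 + 36*70²) = √(2387 + 36*4900) = √(2387 + 176400) = √178787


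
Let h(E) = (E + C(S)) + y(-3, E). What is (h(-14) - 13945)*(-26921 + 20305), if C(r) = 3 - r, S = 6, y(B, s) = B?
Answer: 92392440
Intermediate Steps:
h(E) = -6 + E (h(E) = (E + (3 - 1*6)) - 3 = (E + (3 - 6)) - 3 = (E - 3) - 3 = (-3 + E) - 3 = -6 + E)
(h(-14) - 13945)*(-26921 + 20305) = ((-6 - 14) - 13945)*(-26921 + 20305) = (-20 - 13945)*(-6616) = -13965*(-6616) = 92392440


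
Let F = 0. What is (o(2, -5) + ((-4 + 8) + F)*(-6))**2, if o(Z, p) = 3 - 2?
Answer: 529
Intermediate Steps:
o(Z, p) = 1
(o(2, -5) + ((-4 + 8) + F)*(-6))**2 = (1 + ((-4 + 8) + 0)*(-6))**2 = (1 + (4 + 0)*(-6))**2 = (1 + 4*(-6))**2 = (1 - 24)**2 = (-23)**2 = 529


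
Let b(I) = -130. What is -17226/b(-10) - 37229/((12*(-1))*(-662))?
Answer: 66001787/516360 ≈ 127.82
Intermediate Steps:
-17226/b(-10) - 37229/((12*(-1))*(-662)) = -17226/(-130) - 37229/((12*(-1))*(-662)) = -17226*(-1/130) - 37229/((-12*(-662))) = 8613/65 - 37229/7944 = 66001787/516360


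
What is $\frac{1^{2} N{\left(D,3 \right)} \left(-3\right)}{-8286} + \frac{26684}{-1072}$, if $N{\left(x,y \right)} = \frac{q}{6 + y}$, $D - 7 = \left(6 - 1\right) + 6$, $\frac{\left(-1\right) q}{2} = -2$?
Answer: $- \frac{82913323}{3330972} \approx -24.892$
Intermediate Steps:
$q = 4$ ($q = \left(-2\right) \left(-2\right) = 4$)
$D = 18$ ($D = 7 + \left(\left(6 - 1\right) + 6\right) = 7 + \left(5 + 6\right) = 7 + 11 = 18$)
$N{\left(x,y \right)} = \frac{4}{6 + y}$ ($N{\left(x,y \right)} = \frac{1}{6 + y} 4 = \frac{4}{6 + y}$)
$\frac{1^{2} N{\left(D,3 \right)} \left(-3\right)}{-8286} + \frac{26684}{-1072} = \frac{1^{2} \frac{4}{6 + 3} \left(-3\right)}{-8286} + \frac{26684}{-1072} = 1 \cdot \frac{4}{9} \left(-3\right) \left(- \frac{1}{8286}\right) + 26684 \left(- \frac{1}{1072}\right) = 1 \cdot 4 \cdot \frac{1}{9} \left(-3\right) \left(- \frac{1}{8286}\right) - \frac{6671}{268} = 1 \cdot \frac{4}{9} \left(-3\right) \left(- \frac{1}{8286}\right) - \frac{6671}{268} = \frac{4}{9} \left(-3\right) \left(- \frac{1}{8286}\right) - \frac{6671}{268} = \left(- \frac{4}{3}\right) \left(- \frac{1}{8286}\right) - \frac{6671}{268} = \frac{2}{12429} - \frac{6671}{268} = - \frac{82913323}{3330972}$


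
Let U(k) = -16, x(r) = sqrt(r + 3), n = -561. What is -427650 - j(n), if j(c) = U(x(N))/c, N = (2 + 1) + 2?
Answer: -239911666/561 ≈ -4.2765e+5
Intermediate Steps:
N = 5 (N = 3 + 2 = 5)
x(r) = sqrt(3 + r)
j(c) = -16/c
-427650 - j(n) = -427650 - (-16)/(-561) = -427650 - (-16)*(-1)/561 = -427650 - 1*16/561 = -427650 - 16/561 = -239911666/561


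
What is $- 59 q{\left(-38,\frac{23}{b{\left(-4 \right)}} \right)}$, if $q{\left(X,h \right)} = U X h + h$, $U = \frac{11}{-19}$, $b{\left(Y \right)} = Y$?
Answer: $\frac{31211}{4} \approx 7802.8$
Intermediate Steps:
$U = - \frac{11}{19}$ ($U = 11 \left(- \frac{1}{19}\right) = - \frac{11}{19} \approx -0.57895$)
$q{\left(X,h \right)} = h - \frac{11 X h}{19}$ ($q{\left(X,h \right)} = - \frac{11 X}{19} h + h = - \frac{11 X h}{19} + h = h - \frac{11 X h}{19}$)
$- 59 q{\left(-38,\frac{23}{b{\left(-4 \right)}} \right)} = - 59 \frac{\frac{23}{-4} \left(19 - -418\right)}{19} = - 59 \frac{23 \left(- \frac{1}{4}\right) \left(19 + 418\right)}{19} = - 59 \cdot \frac{1}{19} \left(- \frac{23}{4}\right) 437 = \left(-59\right) \left(- \frac{529}{4}\right) = \frac{31211}{4}$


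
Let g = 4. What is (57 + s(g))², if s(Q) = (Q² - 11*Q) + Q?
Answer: 1089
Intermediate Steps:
s(Q) = Q² - 10*Q
(57 + s(g))² = (57 + 4*(-10 + 4))² = (57 + 4*(-6))² = (57 - 24)² = 33² = 1089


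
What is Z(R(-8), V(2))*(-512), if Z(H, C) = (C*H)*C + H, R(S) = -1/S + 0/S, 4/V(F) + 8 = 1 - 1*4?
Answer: -8768/121 ≈ -72.463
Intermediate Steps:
V(F) = -4/11 (V(F) = 4/(-8 + (1 - 1*4)) = 4/(-8 + (1 - 4)) = 4/(-8 - 3) = 4/(-11) = 4*(-1/11) = -4/11)
R(S) = -1/S (R(S) = -1/S + 0 = -1/S)
Z(H, C) = H + H*C**2 (Z(H, C) = H*C**2 + H = H + H*C**2)
Z(R(-8), V(2))*(-512) = ((-1/(-8))*(1 + (-4/11)**2))*(-512) = ((-1*(-1/8))*(1 + 16/121))*(-512) = ((1/8)*(137/121))*(-512) = (137/968)*(-512) = -8768/121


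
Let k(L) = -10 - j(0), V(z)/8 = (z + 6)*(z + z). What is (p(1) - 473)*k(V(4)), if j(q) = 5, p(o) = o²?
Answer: 7080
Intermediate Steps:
V(z) = 16*z*(6 + z) (V(z) = 8*((z + 6)*(z + z)) = 8*((6 + z)*(2*z)) = 8*(2*z*(6 + z)) = 16*z*(6 + z))
k(L) = -15 (k(L) = -10 - 1*5 = -10 - 5 = -15)
(p(1) - 473)*k(V(4)) = (1² - 473)*(-15) = (1 - 473)*(-15) = -472*(-15) = 7080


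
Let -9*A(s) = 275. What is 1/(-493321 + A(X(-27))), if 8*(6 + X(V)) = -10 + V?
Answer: -9/4440164 ≈ -2.0270e-6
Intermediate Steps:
X(V) = -29/4 + V/8 (X(V) = -6 + (-10 + V)/8 = -6 + (-5/4 + V/8) = -29/4 + V/8)
A(s) = -275/9 (A(s) = -⅑*275 = -275/9)
1/(-493321 + A(X(-27))) = 1/(-493321 - 275/9) = 1/(-4440164/9) = -9/4440164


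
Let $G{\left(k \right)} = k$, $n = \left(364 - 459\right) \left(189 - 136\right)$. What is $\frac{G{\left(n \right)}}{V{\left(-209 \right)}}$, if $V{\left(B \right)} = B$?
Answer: $\frac{265}{11} \approx 24.091$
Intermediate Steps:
$n = -5035$ ($n = \left(-95\right) 53 = -5035$)
$\frac{G{\left(n \right)}}{V{\left(-209 \right)}} = - \frac{5035}{-209} = \left(-5035\right) \left(- \frac{1}{209}\right) = \frac{265}{11}$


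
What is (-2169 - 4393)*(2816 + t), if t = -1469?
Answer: -8839014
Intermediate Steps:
(-2169 - 4393)*(2816 + t) = (-2169 - 4393)*(2816 - 1469) = -6562*1347 = -8839014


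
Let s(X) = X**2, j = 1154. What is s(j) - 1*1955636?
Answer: -623920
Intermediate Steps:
s(j) - 1*1955636 = 1154**2 - 1*1955636 = 1331716 - 1955636 = -623920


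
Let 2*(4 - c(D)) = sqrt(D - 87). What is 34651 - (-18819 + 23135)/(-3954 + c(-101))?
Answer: 540660904297/15602547 - 4316*I*sqrt(47)/15602547 ≈ 34652.0 - 0.0018964*I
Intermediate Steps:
c(D) = 4 - sqrt(-87 + D)/2 (c(D) = 4 - sqrt(D - 87)/2 = 4 - sqrt(-87 + D)/2)
34651 - (-18819 + 23135)/(-3954 + c(-101)) = 34651 - (-18819 + 23135)/(-3954 + (4 - sqrt(-87 - 101)/2)) = 34651 - 4316/(-3954 + (4 - I*sqrt(47))) = 34651 - 4316/(-3950 - I*sqrt(47))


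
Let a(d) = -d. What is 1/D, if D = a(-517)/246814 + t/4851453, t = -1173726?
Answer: -399135506914/95727935921 ≈ -4.1695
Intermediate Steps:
D = -95727935921/399135506914 (D = -1*(-517)/246814 - 1173726/4851453 = 517*(1/246814) - 1173726*1/4851453 = 517/246814 - 391242/1617151 = -95727935921/399135506914 ≈ -0.23984)
1/D = 1/(-95727935921/399135506914) = -399135506914/95727935921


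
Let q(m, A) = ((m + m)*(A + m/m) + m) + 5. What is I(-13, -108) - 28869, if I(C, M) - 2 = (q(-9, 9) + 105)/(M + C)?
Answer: -3492828/121 ≈ -28866.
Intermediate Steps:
q(m, A) = 5 + m + 2*m*(1 + A) (q(m, A) = ((2*m)*(A + 1) + m) + 5 = ((2*m)*(1 + A) + m) + 5 = (2*m*(1 + A) + m) + 5 = (m + 2*m*(1 + A)) + 5 = 5 + m + 2*m*(1 + A))
I(C, M) = 2 - 79/(C + M) (I(C, M) = 2 + ((5 + 3*(-9) + 2*9*(-9)) + 105)/(M + C) = 2 + ((5 - 27 - 162) + 105)/(C + M) = 2 + (-184 + 105)/(C + M) = 2 - 79/(C + M))
I(-13, -108) - 28869 = (-79 + 2*(-13) + 2*(-108))/(-13 - 108) - 28869 = (-79 - 26 - 216)/(-121) - 28869 = -1/121*(-321) - 28869 = 321/121 - 28869 = -3492828/121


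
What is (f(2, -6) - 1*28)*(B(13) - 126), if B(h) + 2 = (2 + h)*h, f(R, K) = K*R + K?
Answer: -3082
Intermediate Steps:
f(R, K) = K + K*R
B(h) = -2 + h*(2 + h) (B(h) = -2 + (2 + h)*h = -2 + h*(2 + h))
(f(2, -6) - 1*28)*(B(13) - 126) = (-6*(1 + 2) - 1*28)*((-2 + 13**2 + 2*13) - 126) = (-6*3 - 28)*((-2 + 169 + 26) - 126) = (-18 - 28)*(193 - 126) = -46*67 = -3082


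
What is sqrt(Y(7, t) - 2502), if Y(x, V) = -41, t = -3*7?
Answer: I*sqrt(2543) ≈ 50.428*I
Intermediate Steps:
t = -21
sqrt(Y(7, t) - 2502) = sqrt(-41 - 2502) = sqrt(-2543) = I*sqrt(2543)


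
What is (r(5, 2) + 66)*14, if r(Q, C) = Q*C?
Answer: 1064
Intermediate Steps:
r(Q, C) = C*Q
(r(5, 2) + 66)*14 = (2*5 + 66)*14 = (10 + 66)*14 = 76*14 = 1064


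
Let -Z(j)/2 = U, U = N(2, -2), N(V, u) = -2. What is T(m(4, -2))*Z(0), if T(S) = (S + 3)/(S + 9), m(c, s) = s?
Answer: 4/7 ≈ 0.57143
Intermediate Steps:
U = -2
Z(j) = 4 (Z(j) = -2*(-2) = 4)
T(S) = (3 + S)/(9 + S)
T(m(4, -2))*Z(0) = ((3 - 2)/(9 - 2))*4 = (1/7)*4 = ((⅐)*1)*4 = (⅐)*4 = 4/7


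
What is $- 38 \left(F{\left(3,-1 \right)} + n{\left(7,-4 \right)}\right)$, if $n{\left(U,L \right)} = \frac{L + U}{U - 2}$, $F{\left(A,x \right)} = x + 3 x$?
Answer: $\frac{646}{5} \approx 129.2$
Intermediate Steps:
$F{\left(A,x \right)} = 4 x$
$n{\left(U,L \right)} = \frac{L + U}{-2 + U}$
$- 38 \left(F{\left(3,-1 \right)} + n{\left(7,-4 \right)}\right) = - 38 \left(4 \left(-1\right) + \frac{-4 + 7}{-2 + 7}\right) = - 38 \left(-4 + \frac{1}{5} \cdot 3\right) = - 38 \left(-4 + \frac{3}{5}\right) = \left(-38\right) \left(- \frac{17}{5}\right) = \frac{646}{5}$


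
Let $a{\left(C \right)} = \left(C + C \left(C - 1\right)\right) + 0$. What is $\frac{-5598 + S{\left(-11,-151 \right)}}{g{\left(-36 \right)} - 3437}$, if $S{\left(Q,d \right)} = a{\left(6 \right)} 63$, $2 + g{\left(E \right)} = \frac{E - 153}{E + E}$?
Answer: $\frac{720}{743} \approx 0.96904$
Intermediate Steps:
$g{\left(E \right)} = -2 + \frac{-153 + E}{2 E}$ ($g{\left(E \right)} = -2 + \frac{E - 153}{E + E} = -2 + \frac{-153 + E}{2 E}$)
$a{\left(C \right)} = C + C \left(-1 + C\right)$ ($a{\left(C \right)} = \left(C + C \left(-1 + C\right)\right) + 0 = C + C \left(-1 + C\right)$)
$S{\left(Q,d \right)} = 2268$ ($S{\left(Q,d \right)} = 6^{2} \cdot 63 = 36 \cdot 63 = 2268$)
$\frac{-5598 + S{\left(-11,-151 \right)}}{g{\left(-36 \right)} - 3437} = \frac{-5598 + 2268}{\frac{3 \left(-51 - -36\right)}{2 \left(-36\right)} - 3437} = - \frac{3330}{\frac{3}{2} \left(- \frac{1}{36}\right) \left(-51 + 36\right) - 3437} = - \frac{3330}{\frac{3}{2} \left(- \frac{1}{36}\right) \left(-15\right) - 3437} = - \frac{3330}{\frac{5}{8} - 3437} = - \frac{3330}{- \frac{27491}{8}} = \left(-3330\right) \left(- \frac{8}{27491}\right) = \frac{720}{743}$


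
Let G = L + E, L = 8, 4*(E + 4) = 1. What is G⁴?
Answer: 83521/256 ≈ 326.25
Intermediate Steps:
E = -15/4 (E = -4 + (¼)*1 = -4 + ¼ = -15/4 ≈ -3.7500)
G = 17/4 (G = 8 - 15/4 = 17/4 ≈ 4.2500)
G⁴ = (17/4)⁴ = 83521/256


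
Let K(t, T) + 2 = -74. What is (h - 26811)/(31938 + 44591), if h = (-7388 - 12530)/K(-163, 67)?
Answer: -1008859/2908102 ≈ -0.34691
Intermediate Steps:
K(t, T) = -76 (K(t, T) = -2 - 74 = -76)
h = 9959/38 (h = (-7388 - 12530)/(-76) = -19918*(-1/76) = 9959/38 ≈ 262.08)
(h - 26811)/(31938 + 44591) = (9959/38 - 26811)/(31938 + 44591) = -1008859/38/76529 = -1008859/38*1/76529 = -1008859/2908102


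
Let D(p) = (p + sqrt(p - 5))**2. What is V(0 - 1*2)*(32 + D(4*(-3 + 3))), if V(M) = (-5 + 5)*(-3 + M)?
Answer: 0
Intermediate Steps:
V(M) = 0 (V(M) = 0*(-3 + M) = 0)
D(p) = (p + sqrt(-5 + p))**2
V(0 - 1*2)*(32 + D(4*(-3 + 3))) = 0*(32 + (4*(-3 + 3) + sqrt(-5 + 4*(-3 + 3)))**2) = 0*(32 + (4*0 + sqrt(-5 + 4*0))**2) = 0*(32 + (0 + sqrt(-5 + 0))**2) = 0*(32 + (0 + sqrt(-5))**2) = 0*(32 + (0 + I*sqrt(5))**2) = 0*(32 + (I*sqrt(5))**2) = 0*(32 - 5) = 0*27 = 0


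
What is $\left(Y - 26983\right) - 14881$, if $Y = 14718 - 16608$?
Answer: $-43754$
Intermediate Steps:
$Y = -1890$ ($Y = 14718 - 16608 = -1890$)
$\left(Y - 26983\right) - 14881 = \left(-1890 - 26983\right) - 14881 = -28873 - 14881 = -43754$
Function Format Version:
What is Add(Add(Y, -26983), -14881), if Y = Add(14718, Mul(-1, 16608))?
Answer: -43754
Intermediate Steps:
Y = -1890 (Y = Add(14718, -16608) = -1890)
Add(Add(Y, -26983), -14881) = Add(Add(-1890, -26983), -14881) = Add(-28873, -14881) = -43754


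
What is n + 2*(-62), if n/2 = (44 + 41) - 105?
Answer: -164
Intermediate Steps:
n = -40 (n = 2*((44 + 41) - 105) = 2*(85 - 105) = 2*(-20) = -40)
n + 2*(-62) = -40 + 2*(-62) = -40 - 124 = -164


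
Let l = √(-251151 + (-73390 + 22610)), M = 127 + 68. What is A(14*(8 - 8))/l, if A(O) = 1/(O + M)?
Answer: -I*√301931/58876545 ≈ -9.3328e-6*I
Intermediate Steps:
M = 195
A(O) = 1/(195 + O) (A(O) = 1/(O + 195) = 1/(195 + O))
l = I*√301931 (l = √(-251151 - 50780) = √(-301931) = I*√301931 ≈ 549.48*I)
A(14*(8 - 8))/l = 1/((195 + 14*(8 - 8))*((I*√301931))) = (-I*√301931/301931)/(195 + 14*0) = (-I*√301931/301931)/(195 + 0) = (-I*√301931/301931)/195 = -I*√301931/58876545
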